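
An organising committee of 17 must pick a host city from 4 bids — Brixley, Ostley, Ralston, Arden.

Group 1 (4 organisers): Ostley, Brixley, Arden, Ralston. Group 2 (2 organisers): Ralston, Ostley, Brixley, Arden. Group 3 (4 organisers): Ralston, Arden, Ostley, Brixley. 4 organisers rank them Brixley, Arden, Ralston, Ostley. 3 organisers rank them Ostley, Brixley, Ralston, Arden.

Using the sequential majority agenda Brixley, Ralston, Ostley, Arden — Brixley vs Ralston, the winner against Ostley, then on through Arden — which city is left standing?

Round 1: Brixley vs Ralston — 11–6, Brixley advances.
Round 2: Brixley vs Ostley — 4–13, Ostley advances.
Round 3: Ostley vs Arden — 9–8, Ostley advances.
The agenda winner is Ostley.

Ostley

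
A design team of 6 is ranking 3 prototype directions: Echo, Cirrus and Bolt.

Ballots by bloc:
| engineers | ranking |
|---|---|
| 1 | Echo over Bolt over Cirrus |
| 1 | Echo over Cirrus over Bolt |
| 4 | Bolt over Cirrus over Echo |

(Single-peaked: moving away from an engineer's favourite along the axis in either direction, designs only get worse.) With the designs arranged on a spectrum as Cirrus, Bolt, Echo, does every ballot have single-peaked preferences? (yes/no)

Axis positions: Cirrus=1, Bolt=2, Echo=3.
Bloc 1 (peak Echo at position 3): ranking walks positions 3-2-1, expanding outward from the peak — single-peaked.
Bloc 2: ranking walks positions 3-1-2; Cirrus is ranked above Bolt even though Bolt lies between Cirrus and the peak Echo on the axis — preferences dip and rise again. Not single-peaked.
Bloc 3 (peak Bolt at position 2): ranking walks positions 2-1-3, expanding outward from the peak — single-peaked.
Bloc 2 violates single-peakedness, so the profile is not single-peaked on this axis.

no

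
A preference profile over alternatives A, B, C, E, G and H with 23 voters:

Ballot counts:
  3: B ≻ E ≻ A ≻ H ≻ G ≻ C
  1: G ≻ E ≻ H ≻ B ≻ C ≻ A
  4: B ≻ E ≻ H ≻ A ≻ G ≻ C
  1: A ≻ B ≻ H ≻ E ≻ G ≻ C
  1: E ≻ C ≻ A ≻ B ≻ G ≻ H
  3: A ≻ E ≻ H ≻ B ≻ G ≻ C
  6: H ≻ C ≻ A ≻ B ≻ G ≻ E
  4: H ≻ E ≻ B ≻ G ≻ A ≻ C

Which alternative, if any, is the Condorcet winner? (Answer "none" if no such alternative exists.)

none

Check each pair by majority over 23 ballots:
A vs B: 1+1+3+6 = 11 for A, 12 for B — B by 12–11.
A vs C: 15 to 8, A.
A vs E: 10 to 13, E.
A vs G: A preferred on 3+4+1+1+3+6 = 18 ballots; A wins 18–5.
A vs H: 8 to 15, H.
B vs C: 3+1+4+1+3+4 = 16 for B, 7 for C — B by 16–7.
B vs E: 3+4+1+6 = 14 for B, 9 for E — B by 14–9.
B vs G: 22 for B, 1 for G — B by 22–1.
B vs H: 9 to 14, H.
C vs E: 6 to 17, E.
C vs G: 1+6 = 7 for C, 16 for G — G by 16–7.
C vs H: 1 to 22, H.
E vs G: E preferred on 3+4+1+1+3+4 = 16 ballots; E wins 16–7.
E vs H: 12 to 11, E.
G vs H: 1+1 = 2 for G, 21 for H — H by 21–2.
No alternative is unbeaten: A loses to B; B loses to H; C loses to A; E loses to B; G loses to A; H loses to E. In particular B → E → H → B is a majority cycle — no Condorcet winner exists.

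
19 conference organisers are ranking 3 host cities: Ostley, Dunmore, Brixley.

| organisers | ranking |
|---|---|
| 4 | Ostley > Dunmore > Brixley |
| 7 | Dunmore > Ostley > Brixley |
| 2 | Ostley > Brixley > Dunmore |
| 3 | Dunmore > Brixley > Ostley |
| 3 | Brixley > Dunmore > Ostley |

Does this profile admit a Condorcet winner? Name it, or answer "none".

Dunmore

Head-to-head results (19 organisers):
Ostley–Dunmore: Dunmore 13–6.
Ostley vs Brixley: Ostley wins 13–6.
Dunmore–Brixley: Dunmore 14–5.
Only Dunmore has no losses; Dunmore is the Condorcet winner.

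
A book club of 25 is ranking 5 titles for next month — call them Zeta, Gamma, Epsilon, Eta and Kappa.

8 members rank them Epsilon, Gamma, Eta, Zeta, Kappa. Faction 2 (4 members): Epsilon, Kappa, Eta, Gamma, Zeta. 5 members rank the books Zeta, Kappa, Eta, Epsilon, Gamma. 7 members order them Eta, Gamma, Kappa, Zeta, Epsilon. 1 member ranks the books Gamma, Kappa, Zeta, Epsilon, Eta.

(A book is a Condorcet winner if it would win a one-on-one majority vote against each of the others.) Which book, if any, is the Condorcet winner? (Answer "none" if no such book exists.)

none

Check each pair by majority over 25 ballots:
Zeta vs Gamma: Zeta is ranked higher on 5 ballots, Gamma on 20. Gamma wins 20–5.
Zeta–Epsilon: Zeta 13–12.
Zeta vs Eta: Eta wins 19–6.
Zeta vs Kappa: 8+5 = 13 for Zeta, 12 for Kappa — Zeta by 13–12.
Gamma vs Epsilon: Gamma is ranked higher on 7+1 = 8 ballots, Epsilon on 17. Epsilon wins 17–8.
Gamma vs Eta: Gamma preferred on 8+1 = 9 ballots; Eta wins 16–9.
Gamma vs Kappa: Gamma is ranked higher on 8+7+1 = 16 ballots, Kappa on 9. Gamma wins 16–9.
Epsilon vs Eta: Epsilon, 13–12.
Epsilon vs Kappa: Epsilon is ranked higher on 8+4 = 12 ballots, Kappa on 13. Kappa wins 13–12.
Eta vs Kappa: Eta, 15–10.
Every book loses at least once (Zeta loses to Gamma; Gamma loses to Epsilon; Epsilon loses to Zeta; Eta loses to Epsilon; Kappa loses to Zeta). The majority relation contains the cycle Zeta → Epsilon → Gamma → Zeta, so there is no Condorcet winner.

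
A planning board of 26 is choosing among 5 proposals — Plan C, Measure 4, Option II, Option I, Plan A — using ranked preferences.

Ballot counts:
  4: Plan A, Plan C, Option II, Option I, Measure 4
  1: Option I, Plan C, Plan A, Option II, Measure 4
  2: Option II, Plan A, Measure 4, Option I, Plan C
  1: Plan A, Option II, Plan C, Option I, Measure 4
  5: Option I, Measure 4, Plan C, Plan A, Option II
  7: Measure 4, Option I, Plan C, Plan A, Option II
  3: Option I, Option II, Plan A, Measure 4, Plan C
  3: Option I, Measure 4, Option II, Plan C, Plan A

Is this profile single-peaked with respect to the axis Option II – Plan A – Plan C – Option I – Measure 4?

Axis positions: Option II=1, Plan A=2, Plan C=3, Option I=4, Measure 4=5.
Bloc 1 (peak Plan A at position 2): ranking walks positions 2-3-1-4-5, expanding outward from the peak — single-peaked.
Bloc 2 (peak Option I at position 4): ranking walks positions 4-3-2-1-5, expanding outward from the peak — single-peaked.
Bloc 3: ranking walks positions 1-2-5-4-3; Measure 4 is ranked above Plan C even though Plan C lies between Measure 4 and the peak Option II on the axis — preferences dip and rise again. Not single-peaked.
Bloc 4 (peak Plan A at position 2): ranking walks positions 2-1-3-4-5, expanding outward from the peak — single-peaked.
Bloc 5 (peak Option I at position 4): ranking walks positions 4-5-3-2-1, expanding outward from the peak — single-peaked.
Bloc 6 (peak Measure 4 at position 5): ranking walks positions 5-4-3-2-1, expanding outward from the peak — single-peaked.
Bloc 7: ranking walks positions 4-1-2-5-3; Option II is ranked above Plan C even though Plan C lies between Option II and the peak Option I on the axis — preferences dip and rise again. Not single-peaked.
Bloc 8: ranking walks positions 4-5-1-3-2; Option II is ranked above Plan C even though Plan C lies between Option II and the peak Option I on the axis — preferences dip and rise again. Not single-peaked.
Bloc 3 violates single-peakedness, so the profile is not single-peaked on this axis.

no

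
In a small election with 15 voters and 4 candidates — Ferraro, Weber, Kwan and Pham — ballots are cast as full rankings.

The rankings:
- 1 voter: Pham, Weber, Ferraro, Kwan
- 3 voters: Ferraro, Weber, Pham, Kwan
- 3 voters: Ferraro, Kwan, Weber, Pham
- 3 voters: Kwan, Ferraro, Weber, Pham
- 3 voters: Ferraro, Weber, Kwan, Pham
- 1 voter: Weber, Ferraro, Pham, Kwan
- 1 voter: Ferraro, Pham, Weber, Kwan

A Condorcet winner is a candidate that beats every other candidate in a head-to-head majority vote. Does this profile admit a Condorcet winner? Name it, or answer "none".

Check each pair by majority over 15 ballots:
Ferraro vs Weber: Ferraro is ranked higher on 3+3+3+3+1 = 13 ballots, Weber on 2. Ferraro wins 13–2.
Ferraro vs Kwan: Ferraro preferred on 1+3+3+3+1+1 = 12 ballots; Ferraro wins 12–3.
Ferraro vs Pham: 14 to 1, Ferraro.
Weber vs Kwan: Weber preferred on 1+3+3+1+1 = 9 ballots; Weber wins 9–6.
Weber vs Pham: Weber preferred on 3+3+3+3+1 = 13 ballots; Weber wins 13–2.
Kwan vs Pham: 9 to 6, Kwan.
Ferraro beats each of Weber, Kwan, Pham — Ferraro is the Condorcet winner.

Ferraro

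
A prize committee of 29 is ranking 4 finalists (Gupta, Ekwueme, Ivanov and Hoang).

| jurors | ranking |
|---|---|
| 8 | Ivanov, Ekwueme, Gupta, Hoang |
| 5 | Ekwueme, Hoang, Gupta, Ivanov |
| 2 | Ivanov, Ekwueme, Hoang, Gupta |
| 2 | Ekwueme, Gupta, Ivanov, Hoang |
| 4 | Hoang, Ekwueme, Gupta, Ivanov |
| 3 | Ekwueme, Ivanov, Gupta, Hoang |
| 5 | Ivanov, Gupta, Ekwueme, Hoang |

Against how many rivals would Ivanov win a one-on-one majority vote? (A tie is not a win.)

Ivanov against each rival (29 jurors):
Ivanov vs Gupta: Ivanov wins 18–11.
Ivanov vs Ekwueme: Ivanov, 15–14.
Ivanov vs Hoang: Ivanov preferred on 8+2+2+3+5 = 20 ballots; Ivanov wins 20–9.
Ivanov beats Gupta, Ekwueme, Hoang — 3 pairwise wins.

3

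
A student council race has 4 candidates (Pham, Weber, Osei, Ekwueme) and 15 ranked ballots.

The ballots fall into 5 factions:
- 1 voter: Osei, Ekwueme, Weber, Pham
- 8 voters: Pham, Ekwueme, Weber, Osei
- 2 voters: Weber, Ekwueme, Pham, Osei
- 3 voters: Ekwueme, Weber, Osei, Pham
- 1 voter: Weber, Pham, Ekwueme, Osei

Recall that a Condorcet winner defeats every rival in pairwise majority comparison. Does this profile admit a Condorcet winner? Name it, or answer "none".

Pham

Check each pair by majority over 15 ballots:
Pham vs Weber: Pham, 8–7.
Pham vs Osei: Pham, 11–4.
Pham vs Ekwueme: Pham, 9–6.
Weber vs Osei: Weber, 14–1.
Weber–Ekwueme: Ekwueme 12–3.
Osei vs Ekwueme: Ekwueme, 14–1.
Pham beats each of Weber, Osei, Ekwueme — Pham is the Condorcet winner.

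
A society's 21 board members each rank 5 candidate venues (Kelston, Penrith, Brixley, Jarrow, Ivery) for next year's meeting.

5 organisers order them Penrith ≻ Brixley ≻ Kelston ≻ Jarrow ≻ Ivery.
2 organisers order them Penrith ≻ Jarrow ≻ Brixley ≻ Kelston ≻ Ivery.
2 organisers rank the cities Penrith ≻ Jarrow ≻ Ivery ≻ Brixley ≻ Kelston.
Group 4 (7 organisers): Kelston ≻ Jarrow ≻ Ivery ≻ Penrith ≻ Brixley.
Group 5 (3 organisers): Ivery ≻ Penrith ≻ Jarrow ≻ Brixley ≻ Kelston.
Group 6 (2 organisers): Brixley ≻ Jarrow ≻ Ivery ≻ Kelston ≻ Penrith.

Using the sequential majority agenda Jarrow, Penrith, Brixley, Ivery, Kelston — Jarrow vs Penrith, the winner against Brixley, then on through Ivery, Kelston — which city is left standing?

Round 1: Jarrow vs Penrith — 9–12, Penrith advances.
Round 2: Penrith vs Brixley — 19–2, Penrith advances.
Round 3: Penrith vs Ivery — 9–12, Ivery advances.
Round 4: Ivery vs Kelston — 7–14, Kelston advances.
Kelston survives the agenda.

Kelston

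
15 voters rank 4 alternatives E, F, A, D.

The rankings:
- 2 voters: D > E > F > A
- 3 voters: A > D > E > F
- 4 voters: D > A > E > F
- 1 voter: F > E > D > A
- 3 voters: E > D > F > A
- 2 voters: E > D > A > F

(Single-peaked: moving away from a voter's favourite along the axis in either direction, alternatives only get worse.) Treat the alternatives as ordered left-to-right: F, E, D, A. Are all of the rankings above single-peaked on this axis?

Axis positions: F=1, E=2, D=3, A=4.
Cluster 1 (peak D at position 3): ranking walks positions 3-2-1-4, expanding outward from the peak — single-peaked.
Cluster 2 (peak A at position 4): ranking walks positions 4-3-2-1, expanding outward from the peak — single-peaked.
Cluster 3 (peak D at position 3): ranking walks positions 3-4-2-1, expanding outward from the peak — single-peaked.
Cluster 4 (peak F at position 1): ranking walks positions 1-2-3-4, expanding outward from the peak — single-peaked.
Cluster 5 (peak E at position 2): ranking walks positions 2-3-1-4, expanding outward from the peak — single-peaked.
Cluster 6 (peak E at position 2): ranking walks positions 2-3-4-1, expanding outward from the peak — single-peaked.
Every ranking is single-peaked on this axis.

yes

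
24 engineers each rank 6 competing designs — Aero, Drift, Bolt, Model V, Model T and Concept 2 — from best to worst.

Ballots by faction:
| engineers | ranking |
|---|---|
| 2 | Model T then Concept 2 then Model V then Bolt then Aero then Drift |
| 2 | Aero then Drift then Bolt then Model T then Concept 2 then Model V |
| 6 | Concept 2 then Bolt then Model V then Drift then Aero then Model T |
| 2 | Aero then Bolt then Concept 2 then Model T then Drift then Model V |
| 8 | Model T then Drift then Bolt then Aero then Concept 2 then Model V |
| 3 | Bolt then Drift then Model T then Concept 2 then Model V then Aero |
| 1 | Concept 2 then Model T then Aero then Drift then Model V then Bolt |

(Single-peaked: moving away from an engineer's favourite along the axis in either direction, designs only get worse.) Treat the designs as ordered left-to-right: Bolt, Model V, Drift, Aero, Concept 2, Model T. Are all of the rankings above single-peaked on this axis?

Axis positions: Bolt=1, Model V=2, Drift=3, Aero=4, Concept 2=5, Model T=6.
Faction 1: ranking walks positions 6-5-2-1-4-3; Model V is ranked above Aero even though Aero lies between Model V and the peak Model T on the axis — preferences dip and rise again. Not single-peaked.
Faction 2: ranking walks positions 4-3-1-6-5-2; Bolt is ranked above Model V even though Model V lies between Bolt and the peak Aero on the axis — preferences dip and rise again. Not single-peaked.
Faction 3: ranking walks positions 5-1-2-3-4-6; Bolt is ranked above Aero even though Aero lies between Bolt and the peak Concept 2 on the axis — preferences dip and rise again. Not single-peaked.
Faction 4: ranking walks positions 4-1-5-6-3-2; Bolt is ranked above Drift even though Drift lies between Bolt and the peak Aero on the axis — preferences dip and rise again. Not single-peaked.
Faction 5: ranking walks positions 6-3-1-4-5-2; Drift is ranked above Concept 2 even though Concept 2 lies between Drift and the peak Model T on the axis — preferences dip and rise again. Not single-peaked.
Faction 6: ranking walks positions 1-3-6-5-2-4; Drift is ranked above Model V even though Model V lies between Drift and the peak Bolt on the axis — preferences dip and rise again. Not single-peaked.
Faction 7 (peak Concept 2 at position 5): ranking walks positions 5-6-4-3-2-1, expanding outward from the peak — single-peaked.
Faction 1 violates single-peakedness, so the profile is not single-peaked on this axis.

no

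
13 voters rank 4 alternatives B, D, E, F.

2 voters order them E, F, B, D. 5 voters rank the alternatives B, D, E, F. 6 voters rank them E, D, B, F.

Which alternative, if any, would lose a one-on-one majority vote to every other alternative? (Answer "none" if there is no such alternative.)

Head-to-head results (13 voters):
B vs D: B wins 7–6.
B vs E: 5 for B, 8 for E — E by 8–5.
B vs F: B, 11–2.
D–E: E 8–5.
D vs F: D, 11–2.
E vs F: E preferred on 2+5+6 = 13 ballots; E wins 13–0.
F is beaten in every head-to-head and is the Condorcet loser.

F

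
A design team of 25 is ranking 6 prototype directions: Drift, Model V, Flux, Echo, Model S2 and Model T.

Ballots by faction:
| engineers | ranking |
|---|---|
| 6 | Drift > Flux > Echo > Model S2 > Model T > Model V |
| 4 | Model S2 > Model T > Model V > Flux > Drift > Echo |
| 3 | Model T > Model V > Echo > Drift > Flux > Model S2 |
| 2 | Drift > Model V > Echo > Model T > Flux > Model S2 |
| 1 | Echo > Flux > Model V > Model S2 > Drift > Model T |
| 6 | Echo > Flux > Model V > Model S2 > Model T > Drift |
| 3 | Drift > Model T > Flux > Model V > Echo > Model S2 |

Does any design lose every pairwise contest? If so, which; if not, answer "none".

none

Pairwise majorities:
Drift vs Model V: Drift is ranked higher on 6+2+3 = 11 ballots, Model V on 14. Model V wins 14–11.
Drift vs Flux: 6+3+2+3 = 14 for Drift, 11 for Flux — Drift by 14–11.
Drift vs Echo: Drift is ranked higher on 6+4+2+3 = 15 ballots, Echo on 10. Drift wins 15–10.
Drift vs Model S2: Drift is ranked higher on 6+3+2+3 = 14 ballots, Model S2 on 11. Drift wins 14–11.
Drift vs Model T: 12 to 13, Model T.
Model V–Flux: Flux 16–9.
Model V–Echo: Echo 13–12.
Model V vs Model S2: Model V preferred on 3+2+1+6+3 = 15 ballots; Model V wins 15–10.
Model V vs Model T: Model V is ranked higher on 2+1+6 = 9 ballots, Model T on 16. Model T wins 16–9.
Flux vs Echo: Flux is ranked higher on 6+4+3 = 13 ballots, Echo on 12. Flux wins 13–12.
Flux vs Model S2: Flux is ranked higher on 6+3+2+1+6+3 = 21 ballots, Model S2 on 4. Flux wins 21–4.
Flux vs Model T: Flux is ranked higher on 6+1+6 = 13 ballots, Model T on 12. Flux wins 13–12.
Echo vs Model S2: Echo wins 21–4.
Echo vs Model T: Echo preferred on 6+2+1+6 = 15 ballots; Echo wins 15–10.
Model S2 vs Model T: 17 to 8, Model S2.
Each design has at least one pairwise win (Drift beats Flux; Model V beats Drift; Flux beats Model V; Echo beats Model V; Model S2 beats Model T; Model T beats Drift) — no Condorcet loser.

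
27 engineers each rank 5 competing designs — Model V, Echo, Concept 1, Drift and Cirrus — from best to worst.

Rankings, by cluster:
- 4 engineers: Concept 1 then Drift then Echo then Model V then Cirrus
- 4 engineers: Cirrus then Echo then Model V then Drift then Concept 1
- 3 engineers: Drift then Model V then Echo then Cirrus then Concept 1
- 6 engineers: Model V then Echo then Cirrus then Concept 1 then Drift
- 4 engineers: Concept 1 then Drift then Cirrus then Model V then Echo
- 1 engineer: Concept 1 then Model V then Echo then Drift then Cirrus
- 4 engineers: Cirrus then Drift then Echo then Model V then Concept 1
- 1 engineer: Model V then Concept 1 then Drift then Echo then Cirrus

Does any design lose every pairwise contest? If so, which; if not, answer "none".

none

Pairwise majorities:
Model V vs Echo: 15 to 12, Model V.
Model V vs Concept 1: Model V wins 18–9.
Model V vs Drift: 4+6+1+1 = 12 for Model V, 15 for Drift — Drift by 15–12.
Model V vs Cirrus: Model V wins 15–12.
Echo–Concept 1: Echo 17–10.
Echo–Drift: Drift 16–11.
Echo vs Cirrus: 4+3+6+1+1 = 15 for Echo, 12 for Cirrus — Echo by 15–12.
Concept 1 vs Drift: Concept 1 preferred on 4+6+4+1+1 = 16 ballots; Concept 1 wins 16–11.
Concept 1 vs Cirrus: Cirrus, 17–10.
Drift–Cirrus: Cirrus 14–13.
Every design wins at least one matchup (Model V beats Echo; Echo beats Concept 1; Concept 1 beats Drift; Drift beats Model V; Cirrus beats Concept 1), so there is no Condorcet loser.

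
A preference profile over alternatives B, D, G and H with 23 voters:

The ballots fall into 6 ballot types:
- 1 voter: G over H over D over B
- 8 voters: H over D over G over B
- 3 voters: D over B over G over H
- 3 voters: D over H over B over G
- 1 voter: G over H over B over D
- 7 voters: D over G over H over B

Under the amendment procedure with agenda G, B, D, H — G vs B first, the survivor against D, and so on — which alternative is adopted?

D

Round 1: G vs B — 17–6, G advances.
Round 2: G vs D — 2–21, D advances.
Round 3: D vs H — 13–10, D advances.
D survives the agenda.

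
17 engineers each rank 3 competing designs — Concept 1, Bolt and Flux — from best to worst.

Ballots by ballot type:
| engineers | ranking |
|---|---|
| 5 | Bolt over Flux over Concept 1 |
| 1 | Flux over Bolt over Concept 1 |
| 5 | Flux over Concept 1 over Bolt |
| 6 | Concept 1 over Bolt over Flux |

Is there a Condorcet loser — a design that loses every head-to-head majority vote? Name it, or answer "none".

none

Head-to-head results (17 engineers):
Concept 1–Bolt: Concept 1 11–6.
Concept 1 vs Flux: 6 to 11, Flux.
Bolt vs Flux: Bolt is ranked higher on 5+6 = 11 ballots, Flux on 6. Bolt wins 11–6.
Each design has at least one pairwise win (Concept 1 beats Bolt; Bolt beats Flux; Flux beats Concept 1) — no Condorcet loser.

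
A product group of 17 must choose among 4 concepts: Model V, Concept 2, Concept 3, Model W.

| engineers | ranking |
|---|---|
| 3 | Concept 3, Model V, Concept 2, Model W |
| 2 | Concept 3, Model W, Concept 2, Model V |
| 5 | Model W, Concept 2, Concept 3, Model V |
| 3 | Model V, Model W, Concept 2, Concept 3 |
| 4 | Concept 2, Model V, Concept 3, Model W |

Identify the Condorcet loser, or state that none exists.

none

Pairwise majorities:
Model V vs Concept 2: Concept 2 wins 11–6.
Model V–Concept 3: Concept 3 10–7.
Model V–Model W: Model V 10–7.
Concept 2 vs Concept 3: Concept 2, 12–5.
Concept 2 vs Model W: Concept 2 preferred on 3+4 = 7 ballots; Model W wins 10–7.
Concept 3 vs Model W: Concept 3 is ranked higher on 3+2+4 = 9 ballots, Model W on 8. Concept 3 wins 9–8.
No design is winless: Model V beats Model W; Concept 2 beats Model V; Concept 3 beats Model V; Model W beats Concept 2. There is no Condorcet loser.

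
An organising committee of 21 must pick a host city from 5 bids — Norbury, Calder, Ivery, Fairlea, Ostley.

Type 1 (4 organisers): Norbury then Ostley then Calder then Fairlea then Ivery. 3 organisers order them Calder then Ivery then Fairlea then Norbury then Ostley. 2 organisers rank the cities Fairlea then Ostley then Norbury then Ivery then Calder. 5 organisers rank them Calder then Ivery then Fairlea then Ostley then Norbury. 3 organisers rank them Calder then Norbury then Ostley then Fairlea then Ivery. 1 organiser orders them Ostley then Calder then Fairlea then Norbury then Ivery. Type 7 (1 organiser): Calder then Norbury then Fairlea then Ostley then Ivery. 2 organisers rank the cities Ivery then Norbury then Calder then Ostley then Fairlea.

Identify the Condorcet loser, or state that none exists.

Head-to-head results (21 organisers):
Norbury vs Calder: Calder wins 13–8.
Norbury vs Ivery: 4+2+3+1+1 = 11 for Norbury, 10 for Ivery — Norbury by 11–10.
Norbury vs Fairlea: Norbury preferred on 4+3+1+2 = 10 ballots; Fairlea wins 11–10.
Norbury vs Ostley: Norbury is ranked higher on 4+3+3+1+2 = 13 ballots, Ostley on 8. Norbury wins 13–8.
Calder vs Ivery: Calder is ranked higher on 4+3+5+3+1+1 = 17 ballots, Ivery on 4. Calder wins 17–4.
Calder vs Fairlea: 19 for Calder, 2 for Fairlea — Calder by 19–2.
Calder–Ostley: Calder 14–7.
Ivery vs Fairlea: Fairlea, 11–10.
Ivery vs Ostley: Ostley, 11–10.
Fairlea–Ostley: Fairlea 11–10.
Only Ivery has no wins; Ivery is the Condorcet loser.

Ivery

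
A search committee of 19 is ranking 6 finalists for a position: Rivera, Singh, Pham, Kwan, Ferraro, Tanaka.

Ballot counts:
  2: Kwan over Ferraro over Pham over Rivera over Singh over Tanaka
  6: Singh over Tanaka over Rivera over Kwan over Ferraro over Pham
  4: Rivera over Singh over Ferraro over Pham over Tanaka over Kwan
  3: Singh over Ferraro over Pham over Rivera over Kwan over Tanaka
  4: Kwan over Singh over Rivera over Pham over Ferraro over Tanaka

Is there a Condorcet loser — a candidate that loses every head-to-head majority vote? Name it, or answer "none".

none

Pairwise majorities:
Rivera vs Singh: Rivera preferred on 2+4 = 6 ballots; Singh wins 13–6.
Rivera vs Pham: Rivera is ranked higher on 6+4+4 = 14 ballots, Pham on 5. Rivera wins 14–5.
Rivera vs Kwan: 6+4+3 = 13 for Rivera, 6 for Kwan — Rivera by 13–6.
Rivera vs Ferraro: Rivera, 14–5.
Rivera vs Tanaka: Rivera wins 13–6.
Singh–Pham: Singh 17–2.
Singh–Kwan: Singh 13–6.
Singh–Ferraro: Singh 17–2.
Singh vs Tanaka: Singh is ranked higher on 2+6+4+3+4 = 19 ballots, Tanaka on 0. Singh wins 19–0.
Pham vs Kwan: Kwan, 12–7.
Pham–Ferraro: Ferraro 15–4.
Pham vs Tanaka: Pham, 13–6.
Kwan vs Ferraro: Kwan wins 12–7.
Kwan vs Tanaka: Kwan preferred on 2+3+4 = 9 ballots; Tanaka wins 10–9.
Ferraro vs Tanaka: 13 to 6, Ferraro.
No candidate is winless: Rivera beats Pham; Singh beats Rivera; Pham beats Tanaka; Kwan beats Pham; Ferraro beats Pham; Tanaka beats Kwan. There is no Condorcet loser.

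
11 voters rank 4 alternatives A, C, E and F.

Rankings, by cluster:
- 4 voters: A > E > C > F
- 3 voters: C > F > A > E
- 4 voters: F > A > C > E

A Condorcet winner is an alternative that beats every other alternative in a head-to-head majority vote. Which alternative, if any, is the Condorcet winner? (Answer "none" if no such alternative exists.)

none

Head-to-head results (11 voters):
A–C: A 8–3.
A vs E: A wins 11–0.
A–F: F 7–4.
C vs E: C wins 7–4.
C vs F: C, 7–4.
E–F: F 7–4.
No alternative is unbeaten: A loses to F; C loses to A; E loses to A; F loses to C. In particular A → C → F → A is a majority cycle — no Condorcet winner exists.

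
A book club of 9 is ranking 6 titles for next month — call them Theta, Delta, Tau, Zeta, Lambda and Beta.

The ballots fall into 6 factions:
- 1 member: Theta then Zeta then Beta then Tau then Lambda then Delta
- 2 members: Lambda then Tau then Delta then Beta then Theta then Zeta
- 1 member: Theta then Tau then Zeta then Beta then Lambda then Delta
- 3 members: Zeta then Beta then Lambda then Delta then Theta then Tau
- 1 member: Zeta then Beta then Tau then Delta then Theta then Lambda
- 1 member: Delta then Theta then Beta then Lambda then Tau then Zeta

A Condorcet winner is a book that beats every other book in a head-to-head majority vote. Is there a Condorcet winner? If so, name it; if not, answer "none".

Head-to-head results (9 members):
Theta vs Delta: 2 to 7, Delta.
Theta vs Tau: 1+1+3+1 = 6 for Theta, 3 for Tau — Theta by 6–3.
Theta vs Zeta: 5 to 4, Theta.
Theta vs Lambda: Theta is ranked higher on 1+1+1+1 = 4 ballots, Lambda on 5. Lambda wins 5–4.
Theta vs Beta: Theta preferred on 1+1+1 = 3 ballots; Beta wins 6–3.
Delta vs Tau: Delta is ranked higher on 3+1 = 4 ballots, Tau on 5. Tau wins 5–4.
Delta vs Zeta: Delta is ranked higher on 2+1 = 3 ballots, Zeta on 6. Zeta wins 6–3.
Delta vs Lambda: 1+1 = 2 for Delta, 7 for Lambda — Lambda by 7–2.
Delta vs Beta: Delta preferred on 2+1 = 3 ballots; Beta wins 6–3.
Tau vs Zeta: 2+1+1 = 4 for Tau, 5 for Zeta — Zeta by 5–4.
Tau vs Lambda: 3 to 6, Lambda.
Tau vs Beta: 2+1 = 3 for Tau, 6 for Beta — Beta by 6–3.
Zeta vs Lambda: 1+1+3+1 = 6 for Zeta, 3 for Lambda — Zeta by 6–3.
Zeta vs Beta: Zeta is ranked higher on 1+1+3+1 = 6 ballots, Beta on 3. Zeta wins 6–3.
Lambda vs Beta: Lambda is ranked higher on 2 ballots, Beta on 7. Beta wins 7–2.
No book is unbeaten: Theta loses to Delta; Delta loses to Tau; Tau loses to Theta; Zeta loses to Theta; Lambda loses to Zeta; Beta loses to Zeta. In particular Theta > Tau > Delta > Theta is a majority cycle — no Condorcet winner exists.

none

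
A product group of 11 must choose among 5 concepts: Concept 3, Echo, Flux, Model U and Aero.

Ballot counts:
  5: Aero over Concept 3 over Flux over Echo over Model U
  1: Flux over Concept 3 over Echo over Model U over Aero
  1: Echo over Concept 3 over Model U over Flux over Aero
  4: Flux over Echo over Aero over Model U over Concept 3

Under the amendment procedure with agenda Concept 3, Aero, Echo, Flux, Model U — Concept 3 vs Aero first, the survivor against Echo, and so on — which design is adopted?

Flux

Round 1: Concept 3 vs Aero — 2–9, Aero advances.
Round 2: Aero vs Echo — 5–6, Echo advances.
Round 3: Echo vs Flux — 1–10, Flux advances.
Round 4: Flux vs Model U — 10–1, Flux advances.
The agenda winner is Flux.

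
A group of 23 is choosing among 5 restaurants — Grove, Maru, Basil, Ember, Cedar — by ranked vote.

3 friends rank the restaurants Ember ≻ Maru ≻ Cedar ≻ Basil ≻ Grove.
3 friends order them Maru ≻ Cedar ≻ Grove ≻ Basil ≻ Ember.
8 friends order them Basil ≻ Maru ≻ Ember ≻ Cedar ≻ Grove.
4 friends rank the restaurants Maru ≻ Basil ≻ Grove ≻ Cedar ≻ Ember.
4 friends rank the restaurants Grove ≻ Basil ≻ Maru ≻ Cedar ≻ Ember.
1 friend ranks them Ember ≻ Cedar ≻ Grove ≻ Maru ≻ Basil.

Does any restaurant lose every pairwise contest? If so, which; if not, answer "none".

Head-to-head results (23 friends):
Grove vs Maru: Maru, 18–5.
Grove vs Basil: Basil wins 15–8.
Grove vs Ember: Grove preferred on 3+4+4 = 11 ballots; Ember wins 12–11.
Grove–Cedar: Cedar 15–8.
Maru vs Basil: Maru is ranked higher on 3+3+4+1 = 11 ballots, Basil on 12. Basil wins 12–11.
Maru vs Ember: Maru wins 19–4.
Maru–Cedar: Maru 22–1.
Basil vs Ember: Basil wins 19–4.
Basil vs Cedar: Basil preferred on 8+4+4 = 16 ballots; Basil wins 16–7.
Ember vs Cedar: 12 to 11, Ember.
Grove is beaten in every head-to-head and is the Condorcet loser.

Grove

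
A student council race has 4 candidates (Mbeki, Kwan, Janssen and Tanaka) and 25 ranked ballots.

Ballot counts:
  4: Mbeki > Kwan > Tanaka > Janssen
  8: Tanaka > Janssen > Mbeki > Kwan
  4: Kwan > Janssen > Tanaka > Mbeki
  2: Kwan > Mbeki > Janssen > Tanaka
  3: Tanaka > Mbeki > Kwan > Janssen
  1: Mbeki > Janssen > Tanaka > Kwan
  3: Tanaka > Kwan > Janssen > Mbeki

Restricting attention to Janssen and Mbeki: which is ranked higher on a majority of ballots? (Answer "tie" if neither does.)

Janssen

Ballots ranking Janssen above Mbeki: 8 + 4 + 3 = 15.
Ballots ranking Mbeki above Janssen: 25 − 15 = 10.
Janssen wins the head-to-head 15–10.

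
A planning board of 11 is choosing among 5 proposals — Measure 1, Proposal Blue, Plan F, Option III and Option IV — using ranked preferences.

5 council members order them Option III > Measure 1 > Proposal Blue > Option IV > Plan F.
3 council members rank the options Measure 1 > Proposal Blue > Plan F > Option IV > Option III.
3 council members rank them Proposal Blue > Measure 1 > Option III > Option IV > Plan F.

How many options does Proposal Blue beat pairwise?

3

Proposal Blue against each rival (11 council members):
Proposal Blue vs Measure 1: 3 for Proposal Blue, 8 for Measure 1 — Measure 1 by 8–3.
Proposal Blue vs Plan F: Proposal Blue preferred on 5+3+3 = 11 ballots; Proposal Blue wins 11–0.
Proposal Blue vs Option III: Proposal Blue is ranked higher on 3+3 = 6 ballots, Option III on 5. Proposal Blue wins 6–5.
Proposal Blue vs Option IV: 5+3+3 = 11 for Proposal Blue, 0 for Option IV — Proposal Blue by 11–0.
Proposal Blue beats Plan F, Option III, Option IV; loses to Measure 1 — 3 pairwise wins.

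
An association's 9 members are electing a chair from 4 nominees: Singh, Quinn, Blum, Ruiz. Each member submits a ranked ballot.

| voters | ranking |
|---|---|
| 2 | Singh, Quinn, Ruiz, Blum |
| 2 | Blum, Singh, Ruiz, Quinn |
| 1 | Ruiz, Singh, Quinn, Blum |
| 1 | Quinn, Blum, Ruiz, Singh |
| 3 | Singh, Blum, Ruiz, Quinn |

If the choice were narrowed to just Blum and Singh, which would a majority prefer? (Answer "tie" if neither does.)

Ballots ranking Blum above Singh: 2 + 1 = 3.
Ballots ranking Singh above Blum: 9 − 3 = 6.
Singh wins the head-to-head 6–3.

Singh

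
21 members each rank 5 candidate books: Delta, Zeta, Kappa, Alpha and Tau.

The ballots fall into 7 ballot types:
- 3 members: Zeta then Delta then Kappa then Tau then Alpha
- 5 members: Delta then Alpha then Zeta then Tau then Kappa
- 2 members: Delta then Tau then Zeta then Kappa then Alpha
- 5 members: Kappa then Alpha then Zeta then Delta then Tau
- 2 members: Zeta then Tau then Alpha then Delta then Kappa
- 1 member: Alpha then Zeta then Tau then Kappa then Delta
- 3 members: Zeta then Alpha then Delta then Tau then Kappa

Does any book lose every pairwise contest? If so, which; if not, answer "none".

Head-to-head results (21 members):
Delta vs Zeta: Delta is ranked higher on 5+2 = 7 ballots, Zeta on 14. Zeta wins 14–7.
Delta–Kappa: Delta 15–6.
Delta vs Alpha: Alpha wins 11–10.
Delta vs Tau: 18 to 3, Delta.
Zeta vs Kappa: Zeta is ranked higher on 3+5+2+2+1+3 = 16 ballots, Kappa on 5. Zeta wins 16–5.
Zeta vs Alpha: Alpha wins 11–10.
Zeta vs Tau: Zeta preferred on 3+5+5+2+1+3 = 19 ballots; Zeta wins 19–2.
Kappa vs Alpha: Kappa preferred on 3+2+5 = 10 ballots; Alpha wins 11–10.
Kappa vs Tau: Tau, 13–8.
Alpha vs Tau: Alpha, 14–7.
Kappa is beaten in every head-to-head and is the Condorcet loser.

Kappa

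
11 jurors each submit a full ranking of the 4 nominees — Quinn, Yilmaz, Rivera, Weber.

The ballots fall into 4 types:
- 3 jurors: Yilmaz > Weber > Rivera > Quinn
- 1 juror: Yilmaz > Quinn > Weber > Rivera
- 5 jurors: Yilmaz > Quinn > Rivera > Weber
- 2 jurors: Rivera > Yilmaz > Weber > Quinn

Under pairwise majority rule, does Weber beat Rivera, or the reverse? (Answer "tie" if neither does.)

Ballots ranking Weber above Rivera: 3 + 1 = 4.
Ballots ranking Rivera above Weber: 11 − 4 = 7.
Rivera wins the head-to-head 7–4.

Rivera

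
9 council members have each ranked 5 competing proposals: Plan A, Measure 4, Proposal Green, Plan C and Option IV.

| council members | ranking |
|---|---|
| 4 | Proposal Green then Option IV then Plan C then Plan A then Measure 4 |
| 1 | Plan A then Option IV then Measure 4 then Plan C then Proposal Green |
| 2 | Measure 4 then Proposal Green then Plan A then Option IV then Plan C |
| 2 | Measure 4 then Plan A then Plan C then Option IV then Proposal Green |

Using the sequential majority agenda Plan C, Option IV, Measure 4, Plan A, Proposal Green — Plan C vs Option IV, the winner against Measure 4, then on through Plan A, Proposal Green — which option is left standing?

Round 1: Plan C vs Option IV — 2–7, Option IV advances.
Round 2: Option IV vs Measure 4 — 5–4, Option IV advances.
Round 3: Option IV vs Plan A — 4–5, Plan A advances.
Round 4: Plan A vs Proposal Green — 3–6, Proposal Green advances.
The agenda winner is Proposal Green.

Proposal Green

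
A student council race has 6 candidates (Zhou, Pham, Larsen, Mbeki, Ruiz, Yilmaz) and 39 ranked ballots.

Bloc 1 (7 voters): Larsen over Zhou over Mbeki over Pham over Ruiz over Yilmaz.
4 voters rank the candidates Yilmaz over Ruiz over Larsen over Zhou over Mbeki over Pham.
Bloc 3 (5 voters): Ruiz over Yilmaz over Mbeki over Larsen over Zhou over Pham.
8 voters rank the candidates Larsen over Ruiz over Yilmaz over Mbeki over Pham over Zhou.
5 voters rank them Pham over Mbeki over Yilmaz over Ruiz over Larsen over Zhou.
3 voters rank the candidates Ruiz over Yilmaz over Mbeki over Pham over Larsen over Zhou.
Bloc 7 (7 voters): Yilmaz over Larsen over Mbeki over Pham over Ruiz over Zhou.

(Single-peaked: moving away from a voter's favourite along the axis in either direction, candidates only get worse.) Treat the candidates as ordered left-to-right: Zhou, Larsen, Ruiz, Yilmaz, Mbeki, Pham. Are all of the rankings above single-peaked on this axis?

no

Axis positions: Zhou=1, Larsen=2, Ruiz=3, Yilmaz=4, Mbeki=5, Pham=6.
Bloc 1: ranking walks positions 2-1-5-6-3-4; Mbeki is ranked above Ruiz even though Ruiz lies between Mbeki and the peak Larsen on the axis — preferences dip and rise again. Not single-peaked.
Bloc 2 (peak Yilmaz at position 4): ranking walks positions 4-3-2-1-5-6, expanding outward from the peak — single-peaked.
Bloc 3 (peak Ruiz at position 3): ranking walks positions 3-4-5-2-1-6, expanding outward from the peak — single-peaked.
Bloc 4 (peak Larsen at position 2): ranking walks positions 2-3-4-5-6-1, expanding outward from the peak — single-peaked.
Bloc 5 (peak Pham at position 6): ranking walks positions 6-5-4-3-2-1, expanding outward from the peak — single-peaked.
Bloc 6 (peak Ruiz at position 3): ranking walks positions 3-4-5-6-2-1, expanding outward from the peak — single-peaked.
Bloc 7: ranking walks positions 4-2-5-6-3-1; Larsen is ranked above Ruiz even though Ruiz lies between Larsen and the peak Yilmaz on the axis — preferences dip and rise again. Not single-peaked.
Bloc 1 violates single-peakedness, so the profile is not single-peaked on this axis.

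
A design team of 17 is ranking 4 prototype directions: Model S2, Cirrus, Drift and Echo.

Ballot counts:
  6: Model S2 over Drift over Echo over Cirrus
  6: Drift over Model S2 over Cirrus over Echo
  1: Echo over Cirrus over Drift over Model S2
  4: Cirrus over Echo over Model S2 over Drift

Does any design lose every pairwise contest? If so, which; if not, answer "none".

Pairwise majorities:
Model S2 vs Cirrus: Model S2 preferred on 6+6 = 12 ballots; Model S2 wins 12–5.
Model S2 vs Drift: Model S2 is ranked higher on 6+4 = 10 ballots, Drift on 7. Model S2 wins 10–7.
Model S2 vs Echo: Model S2 preferred on 6+6 = 12 ballots; Model S2 wins 12–5.
Cirrus–Drift: Drift 12–5.
Cirrus–Echo: Cirrus 10–7.
Drift vs Echo: Drift wins 12–5.
Echo is beaten in every head-to-head and is the Condorcet loser.

Echo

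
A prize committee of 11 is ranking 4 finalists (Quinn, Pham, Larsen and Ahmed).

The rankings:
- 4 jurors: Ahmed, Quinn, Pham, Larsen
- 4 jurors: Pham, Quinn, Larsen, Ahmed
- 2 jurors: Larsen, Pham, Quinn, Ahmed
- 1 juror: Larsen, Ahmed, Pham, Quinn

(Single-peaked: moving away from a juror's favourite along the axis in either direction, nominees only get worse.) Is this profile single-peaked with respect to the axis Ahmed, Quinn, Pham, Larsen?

Axis positions: Ahmed=1, Quinn=2, Pham=3, Larsen=4.
Cluster 1 (peak Ahmed at position 1): ranking walks positions 1-2-3-4, expanding outward from the peak — single-peaked.
Cluster 2 (peak Pham at position 3): ranking walks positions 3-2-4-1, expanding outward from the peak — single-peaked.
Cluster 3 (peak Larsen at position 4): ranking walks positions 4-3-2-1, expanding outward from the peak — single-peaked.
Cluster 4: ranking walks positions 4-1-3-2; Ahmed is ranked above Pham even though Pham lies between Ahmed and the peak Larsen on the axis — preferences dip and rise again. Not single-peaked.
Cluster 4 violates single-peakedness, so the profile is not single-peaked on this axis.

no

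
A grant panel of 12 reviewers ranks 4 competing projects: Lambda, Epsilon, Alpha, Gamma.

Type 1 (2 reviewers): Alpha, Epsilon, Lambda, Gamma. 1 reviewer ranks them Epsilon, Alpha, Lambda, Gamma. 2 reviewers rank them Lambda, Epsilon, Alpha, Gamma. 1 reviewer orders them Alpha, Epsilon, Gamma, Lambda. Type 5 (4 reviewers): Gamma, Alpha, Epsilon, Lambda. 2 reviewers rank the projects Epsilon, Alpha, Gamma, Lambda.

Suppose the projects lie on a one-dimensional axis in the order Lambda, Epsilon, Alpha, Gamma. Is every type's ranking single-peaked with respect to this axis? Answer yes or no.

yes

Axis positions: Lambda=1, Epsilon=2, Alpha=3, Gamma=4.
Type 1 (peak Alpha at position 3): ranking walks positions 3-2-1-4, expanding outward from the peak — single-peaked.
Type 2 (peak Epsilon at position 2): ranking walks positions 2-3-1-4, expanding outward from the peak — single-peaked.
Type 3 (peak Lambda at position 1): ranking walks positions 1-2-3-4, expanding outward from the peak — single-peaked.
Type 4 (peak Alpha at position 3): ranking walks positions 3-2-4-1, expanding outward from the peak — single-peaked.
Type 5 (peak Gamma at position 4): ranking walks positions 4-3-2-1, expanding outward from the peak — single-peaked.
Type 6 (peak Epsilon at position 2): ranking walks positions 2-3-4-1, expanding outward from the peak — single-peaked.
Every ranking is single-peaked on this axis.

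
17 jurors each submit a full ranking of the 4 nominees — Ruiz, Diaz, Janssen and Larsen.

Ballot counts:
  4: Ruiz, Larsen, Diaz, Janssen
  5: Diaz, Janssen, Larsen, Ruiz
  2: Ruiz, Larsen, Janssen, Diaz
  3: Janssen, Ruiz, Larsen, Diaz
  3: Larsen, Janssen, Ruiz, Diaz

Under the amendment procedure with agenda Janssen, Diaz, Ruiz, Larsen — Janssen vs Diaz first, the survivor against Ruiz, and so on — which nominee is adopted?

Ruiz

Round 1: Janssen vs Diaz — 8–9, Diaz advances.
Round 2: Diaz vs Ruiz — 5–12, Ruiz advances.
Round 3: Ruiz vs Larsen — 9–8, Ruiz advances.
The agenda winner is Ruiz.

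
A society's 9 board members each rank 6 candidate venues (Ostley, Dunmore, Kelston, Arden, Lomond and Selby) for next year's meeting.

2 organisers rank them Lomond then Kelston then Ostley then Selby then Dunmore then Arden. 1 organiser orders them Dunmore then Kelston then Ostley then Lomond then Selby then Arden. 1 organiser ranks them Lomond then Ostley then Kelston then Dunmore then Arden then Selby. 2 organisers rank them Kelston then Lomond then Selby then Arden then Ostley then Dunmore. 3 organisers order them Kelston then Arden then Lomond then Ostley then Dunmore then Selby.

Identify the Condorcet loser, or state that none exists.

Pairwise majorities:
Ostley vs Dunmore: Ostley wins 8–1.
Ostley vs Kelston: Kelston, 8–1.
Ostley–Arden: Arden 5–4.
Ostley vs Lomond: Ostley is ranked higher on 1 ballot, Lomond on 8. Lomond wins 8–1.
Ostley vs Selby: Ostley, 7–2.
Dunmore vs Kelston: Dunmore preferred on 1 ballot; Kelston wins 8–1.
Dunmore vs Arden: 2+1+1 = 4 for Dunmore, 5 for Arden — Arden by 5–4.
Dunmore vs Lomond: Dunmore preferred on 1 ballot; Lomond wins 8–1.
Dunmore vs Selby: Dunmore preferred on 1+1+3 = 5 ballots; Dunmore wins 5–4.
Kelston vs Arden: Kelston, 9–0.
Kelston vs Lomond: Kelston, 6–3.
Kelston vs Selby: Kelston, 9–0.
Arden vs Lomond: 3 for Arden, 6 for Lomond — Lomond by 6–3.
Arden vs Selby: 4 to 5, Selby.
Lomond vs Selby: Lomond preferred on 2+1+1+2+3 = 9 ballots; Lomond wins 9–0.
Every city wins at least one matchup (Ostley beats Dunmore; Dunmore beats Selby; Kelston beats Ostley; Arden beats Ostley; Lomond beats Ostley; Selby beats Arden), so there is no Condorcet loser.

none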